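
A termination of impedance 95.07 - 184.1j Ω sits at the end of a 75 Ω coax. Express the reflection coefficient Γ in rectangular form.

Γ ≈ 0.594 − j0.44

Γ = (Z_L − Z_0)/(Z_L + Z_0) = (20.07 − j184.1)/(170.1 − j184.1)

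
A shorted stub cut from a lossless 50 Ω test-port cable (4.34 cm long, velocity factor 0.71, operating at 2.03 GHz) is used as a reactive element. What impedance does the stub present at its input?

Z_in ≈ −j30.2 Ω

λ = v/f = 0.71·c / 2.03 GHz = 0.105 m
βl = 2π·l/λ = 2π × 0.414 = 149°
tan(βl) = -0.603
For a shorted stub, Z_in = jZ_0·tan(βl)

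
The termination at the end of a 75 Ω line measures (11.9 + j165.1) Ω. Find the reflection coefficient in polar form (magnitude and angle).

Γ ≈ 0.947 ∠ 48.7°

Γ = (Z_L − Z_0)/(Z_L + Z_0) = (-63.1 + j165.1)/(86.9 + j165.1)
|Γ| = 177/187 = 0.947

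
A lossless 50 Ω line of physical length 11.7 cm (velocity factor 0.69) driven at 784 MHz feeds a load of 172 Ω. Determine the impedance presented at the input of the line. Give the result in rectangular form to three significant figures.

Z_in ≈ 74 + j76.3 Ω

λ = v/f = 0.69·c / 784 MHz = 0.264 m
βl = 2π·l/λ = 2π × 0.443 = 160°
tan(βl) = tan(160°) = -0.373
Z_in = Z_0·(Z_L + jZ_0·tanβl)/(Z_0 + jZ_L·tanβl)
     = 50·(172 − j18.7)/(50 − j64.2)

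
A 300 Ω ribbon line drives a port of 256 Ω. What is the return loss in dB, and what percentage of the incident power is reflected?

RL ≈ 22 dB; 0.626% of incident power reflected

Γ = (256 − 300)/(256 + 300) = -0.0791
RL = −20·log₁₀(0.0791) = 22 dB
P_refl/P_inc = |Γ|² = 0.00626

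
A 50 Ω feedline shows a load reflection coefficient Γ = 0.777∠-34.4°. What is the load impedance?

Z_L = Z_0·(1 + Γ)/(1 − Γ) = 50·(1.64 − j0.439)/(0.359 + j0.439)

Z_L ≈ 61.6 − j137 Ω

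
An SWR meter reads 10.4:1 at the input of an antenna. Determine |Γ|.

|Γ| = (S − 1)/(S + 1) = (10.4 − 1)/(10.4 + 1) = 9.4/11.4

|Γ| ≈ 0.825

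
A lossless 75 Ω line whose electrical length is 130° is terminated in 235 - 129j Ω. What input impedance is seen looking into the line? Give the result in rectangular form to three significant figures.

tan(βl) = tan(130°) = -1.19
Z_in = Z_0·(Z_L + jZ_0·tanβl)/(Z_0 + jZ_L·tanβl)
     = 75·(235 − j218)/(-78.7 − j280)

Z_in ≈ 37.8 + j73.6 Ω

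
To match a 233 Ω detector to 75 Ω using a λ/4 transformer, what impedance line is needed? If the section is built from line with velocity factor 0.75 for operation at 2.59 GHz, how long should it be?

Z_qwt = √(Z_0·R_L) = √(75 × 233) = √17480
λ = 0.75·c/f = 0.0869 m, so l = λ/4 = 0.0217 m

Z_qwt ≈ 132 Ω; length ≈ 2.17 cm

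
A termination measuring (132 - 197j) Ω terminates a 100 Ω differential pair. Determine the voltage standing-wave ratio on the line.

VSWR ≈ 4.81

Γ = (Z_L − Z_0)/(Z_L + Z_0) = (32 − j197)/(232 − j197)
|Γ| = 200/304 = 0.656
VSWR = (1 + |Γ|)/(1 − |Γ|) = 1.66/0.344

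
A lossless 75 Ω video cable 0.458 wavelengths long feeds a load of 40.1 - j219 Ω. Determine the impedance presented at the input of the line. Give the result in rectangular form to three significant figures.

βl = 2π × 0.458 = 165°
tan(βl) = tan(165°) = -0.27
Z_in = Z_0·(Z_L + jZ_0·tanβl)/(Z_0 + jZ_L·tanβl)
     = 75·(40.1 − j239)/(15.8 − j10.8)

Z_in ≈ 658 − j683 Ω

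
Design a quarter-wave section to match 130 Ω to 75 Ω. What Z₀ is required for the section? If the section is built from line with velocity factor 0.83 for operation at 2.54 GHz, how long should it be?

Z_qwt ≈ 98.7 Ω; length ≈ 2.45 cm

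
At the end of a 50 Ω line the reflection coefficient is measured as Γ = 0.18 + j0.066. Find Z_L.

Z_L = Z_0·(1 + Γ)/(1 − Γ) = 50·(1.18 + j0.066)/(0.82 − j0.066)

Z_L ≈ 71.2 + j9.75 Ω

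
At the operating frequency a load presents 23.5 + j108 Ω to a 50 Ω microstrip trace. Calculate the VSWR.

VSWR ≈ 12.4

Γ = (Z_L − Z_0)/(Z_L + Z_0) = (-26.5 + j108)/(73.5 + j108)
|Γ| = 111/131 = 0.851
VSWR = (1 + |Γ|)/(1 − |Γ|) = 1.85/0.149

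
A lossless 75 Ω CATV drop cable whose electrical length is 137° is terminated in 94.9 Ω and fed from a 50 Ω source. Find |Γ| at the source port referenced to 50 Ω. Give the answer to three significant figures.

tan(βl) = -0.933
Z_in = Z_0·(Z_L + jZ_0·tanβl)/(Z_0 + jZ_L·tanβl) = 74.2 + j17.6 Ω
Γ_s = (Z_in − Z_s)/(Z_in + Z_s) = (24.2 + j17.6)/(124 + j17.6), |Γ_s| = 0.238

|Γ| ≈ 0.238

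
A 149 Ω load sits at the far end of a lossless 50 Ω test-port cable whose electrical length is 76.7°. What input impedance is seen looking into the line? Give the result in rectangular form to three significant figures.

Z_in ≈ 17.6 − j10.4 Ω

tan(βl) = tan(76.7°) = 4.23
Z_in = Z_0·(Z_L + jZ_0·tanβl)/(Z_0 + jZ_L·tanβl)
     = 50·(149 + j212)/(50 + j630)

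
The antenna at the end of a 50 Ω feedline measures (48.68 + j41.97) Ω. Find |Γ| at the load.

|Γ| ≈ 0.392

Γ = (Z_L − Z_0)/(Z_L + Z_0) = (-1.32 + j41.97)/(98.68 + j41.97)
|Γ| = 42/107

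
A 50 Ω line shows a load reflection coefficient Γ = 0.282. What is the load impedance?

Z_L ≈ 89.3 Ω

Z_L = Z_0·(1 + Γ)/(1 − Γ) = 50·(1.28)/(0.718)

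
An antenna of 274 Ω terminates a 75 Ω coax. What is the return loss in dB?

RL ≈ 4.88 dB

Γ = (274 − 75)/(274 + 75) = 0.57
RL = −20·log₁₀|Γ| = −20·log₁₀(0.57)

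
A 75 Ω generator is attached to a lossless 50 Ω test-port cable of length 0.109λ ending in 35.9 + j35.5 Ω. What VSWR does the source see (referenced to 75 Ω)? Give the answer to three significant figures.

VSWR ≈ 1.62

βl = 2π × 0.109 = 39.2°
tan(βl) = 0.817
Z_in = Z_0·(Z_L + jZ_0·tanβl)/(Z_0 + jZ_L·tanβl) = 115 + j21.2 Ω
Γ_s = (Z_in − Z_s)/(Z_in + Z_s) = (40 + j21.2)/(190 + j21.2), |Γ_s| = 0.237
VSWR = (1 + |Γ_s|)/(1 − |Γ_s|)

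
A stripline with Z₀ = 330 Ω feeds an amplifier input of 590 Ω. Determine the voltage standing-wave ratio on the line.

For a purely resistive load, VSWR = R_L/Z_0 or Z_0/R_L (whichever > 1) = 590/330

VSWR ≈ 1.79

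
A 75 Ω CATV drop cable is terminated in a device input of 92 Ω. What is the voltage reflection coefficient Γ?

Γ = 0.102

Γ = (Z_L − Z_0)/(Z_L + Z_0) = (92 − 75)/(92 + 75) = 17/167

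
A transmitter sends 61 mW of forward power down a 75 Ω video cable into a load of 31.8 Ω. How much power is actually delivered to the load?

P_delivered ≈ 51 mW

Γ = (31.8 − 75)/(31.8 + 75) = -0.404
|Γ|² = 0.164
P_refl = |Γ|²·P_inc = 9.98 mW, P_del = (1 − |Γ|²)·P_inc = 51 mW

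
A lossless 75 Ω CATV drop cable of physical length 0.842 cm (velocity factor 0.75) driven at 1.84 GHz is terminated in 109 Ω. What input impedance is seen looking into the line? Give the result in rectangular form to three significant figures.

Z_in ≈ 91.2 − j26.6 Ω

λ = v/f = 0.75·c / 1.84 GHz = 0.122 m
βl = 2π·l/λ = 2π × 0.0689 = 24.8°
tan(βl) = tan(24.8°) = 0.462
Z_in = Z_0·(Z_L + jZ_0·tanβl)/(Z_0 + jZ_L·tanβl)
     = 75·(109 + j34.6)/(75 + j50.3)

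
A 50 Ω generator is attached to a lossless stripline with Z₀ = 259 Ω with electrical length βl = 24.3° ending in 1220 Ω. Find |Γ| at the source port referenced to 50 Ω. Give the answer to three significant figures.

tan(βl) = 0.452
Z_in = Z_0·(Z_L + jZ_0·tanβl)/(Z_0 + jZ_L·tanβl) = 266 − j449 Ω
Γ_s = (Z_in − Z_s)/(Z_in + Z_s) = (216 − j449)/(316 − j449), |Γ_s| = 0.907

|Γ| ≈ 0.907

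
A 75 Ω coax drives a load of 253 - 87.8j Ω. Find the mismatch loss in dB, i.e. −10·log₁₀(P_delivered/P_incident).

mismatch loss ≈ 1.82 dB

Γ = (178 − j87.8)/(328 − j87.8), |Γ| = 0.585
|Γ|² = 0.342, so P_del/P_inc = 1 − |Γ|² = 0.658
ML = −10·log₁₀(1 − |Γ|²)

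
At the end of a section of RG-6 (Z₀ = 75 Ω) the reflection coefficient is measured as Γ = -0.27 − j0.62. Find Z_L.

Z_L ≈ 20.4 − j46.6 Ω

Z_L = Z_0·(1 + Γ)/(1 − Γ) = 75·(0.73 − j0.62)/(1.27 + j0.62)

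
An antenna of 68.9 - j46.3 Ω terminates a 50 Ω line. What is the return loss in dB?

RL ≈ 8.14 dB

Γ = (18.9 − j46.3)/(118.9 − j46.3), |Γ| = 0.392
RL = −20·log₁₀|Γ| = −20·log₁₀(0.392)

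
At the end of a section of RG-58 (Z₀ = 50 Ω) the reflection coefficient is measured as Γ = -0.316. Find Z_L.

Z_L ≈ 26 Ω

Z_L = Z_0·(1 + Γ)/(1 − Γ) = 50·(0.684)/(1.32)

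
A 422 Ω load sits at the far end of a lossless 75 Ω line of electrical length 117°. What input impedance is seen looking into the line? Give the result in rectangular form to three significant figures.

tan(βl) = tan(117°) = -1.96
Z_in = Z_0·(Z_L + jZ_0·tanβl)/(Z_0 + jZ_L·tanβl)
     = 75·(422 − j147)/(75 − j828)

Z_in ≈ 16.7 + j36.7 Ω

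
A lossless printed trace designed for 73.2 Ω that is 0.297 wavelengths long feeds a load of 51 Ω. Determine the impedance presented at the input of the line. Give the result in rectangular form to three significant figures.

βl = 2π × 0.297 = 107°
tan(βl) = tan(107°) = -3.29
Z_in = Z_0·(Z_L + jZ_0·tanβl)/(Z_0 + jZ_L·tanβl)
     = 73.2·(51 − j241)/(73.2 − j168)

Z_in ≈ 96.4 − j19.8 Ω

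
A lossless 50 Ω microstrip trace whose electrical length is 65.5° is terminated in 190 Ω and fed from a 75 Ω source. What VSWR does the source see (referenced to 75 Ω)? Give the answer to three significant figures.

VSWR ≈ 5.18

tan(βl) = 2.19
Z_in = Z_0·(Z_L + jZ_0·tanβl)/(Z_0 + jZ_L·tanβl) = 15.7 − j20.9 Ω
Γ_s = (Z_in − Z_s)/(Z_in + Z_s) = (-59.3 − j20.9)/(90.7 − j20.9), |Γ_s| = 0.676
VSWR = (1 + |Γ_s|)/(1 − |Γ_s|)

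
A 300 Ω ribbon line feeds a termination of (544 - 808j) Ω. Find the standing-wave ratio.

VSWR ≈ 6.2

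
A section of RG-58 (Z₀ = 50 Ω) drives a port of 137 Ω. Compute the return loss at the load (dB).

RL ≈ 6.65 dB

Γ = (137 − 50)/(137 + 50) = 0.465
RL = −20·log₁₀|Γ| = −20·log₁₀(0.465)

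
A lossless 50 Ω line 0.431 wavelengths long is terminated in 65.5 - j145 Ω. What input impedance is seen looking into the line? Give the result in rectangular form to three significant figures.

βl = 2π × 0.431 = 155°
tan(βl) = tan(155°) = -0.463
Z_in = Z_0·(Z_L + jZ_0·tanβl)/(Z_0 + jZ_L·tanβl)
     = 50·(65.5 − j168)/(-17.1 − j30.3)

Z_in ≈ 164 + j201 Ω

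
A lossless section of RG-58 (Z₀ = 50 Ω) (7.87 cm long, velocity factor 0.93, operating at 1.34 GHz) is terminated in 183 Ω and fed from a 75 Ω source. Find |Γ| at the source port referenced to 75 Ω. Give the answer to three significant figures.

|Γ| ≈ 0.596

λ = v/f = 0.93·c / 1.34 GHz = 0.208 m
βl = 2π·l/λ = 2π × 0.378 = 136°
tan(βl) = -0.963
Z_in = Z_0·(Z_L + jZ_0·tanβl)/(Z_0 + jZ_L·tanβl) = 26.3 + j44.5 Ω
Γ_s = (Z_in − Z_s)/(Z_in + Z_s) = (-48.7 + j44.5)/(101 + j44.5), |Γ_s| = 0.596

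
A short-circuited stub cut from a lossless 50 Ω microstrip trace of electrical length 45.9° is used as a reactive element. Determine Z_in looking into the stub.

tan(βl) = 1.03
For a short-circuited stub, Z_in = jZ_0·tan(βl)

Z_in ≈ +j51.6 Ω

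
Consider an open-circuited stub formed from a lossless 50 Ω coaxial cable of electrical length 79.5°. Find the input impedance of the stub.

tan(βl) = 5.4
For an open-circuited stub, Z_in = −jZ_0·cot(βl) = −jZ_0/tan(βl)

Z_in ≈ −j9.27 Ω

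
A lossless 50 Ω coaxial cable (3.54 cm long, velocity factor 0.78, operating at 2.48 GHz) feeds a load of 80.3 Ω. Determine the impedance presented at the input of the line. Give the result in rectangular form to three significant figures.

Z_in ≈ 44.9 + j22.1 Ω

λ = v/f = 0.78·c / 2.48 GHz = 0.0944 m
βl = 2π·l/λ = 2π × 0.375 = 135°
tan(βl) = tan(135°) = -0.998
Z_in = Z_0·(Z_L + jZ_0·tanβl)/(Z_0 + jZ_L·tanβl)
     = 50·(80.3 − j49.9)/(50 − j80.1)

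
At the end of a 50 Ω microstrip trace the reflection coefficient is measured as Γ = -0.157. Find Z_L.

Z_L ≈ 36.4 Ω

Z_L = Z_0·(1 + Γ)/(1 − Γ) = 50·(0.843)/(1.16)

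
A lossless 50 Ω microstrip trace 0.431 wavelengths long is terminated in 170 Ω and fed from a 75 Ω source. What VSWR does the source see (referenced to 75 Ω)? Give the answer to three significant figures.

βl = 2π × 0.431 = 155°
tan(βl) = -0.463
Z_in = Z_0·(Z_L + jZ_0·tanβl)/(Z_0 + jZ_L·tanβl) = 59.4 + j70.3 Ω
Γ_s = (Z_in − Z_s)/(Z_in + Z_s) = (-15.6 + j70.3)/(134 + j70.3), |Γ_s| = 0.475
VSWR = (1 + |Γ_s|)/(1 − |Γ_s|)

VSWR ≈ 2.81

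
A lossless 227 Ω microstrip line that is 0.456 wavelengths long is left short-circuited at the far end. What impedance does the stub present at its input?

βl = 2π × 0.456 = 164°
tan(βl) = -0.284
For a short-circuited stub, Z_in = jZ_0·tan(βl)

Z_in ≈ −j64.4 Ω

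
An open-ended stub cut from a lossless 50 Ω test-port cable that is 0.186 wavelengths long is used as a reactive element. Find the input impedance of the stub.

βl = 2π × 0.186 = 67°
tan(βl) = 2.35
For an open-ended stub, Z_in = −jZ_0·cot(βl) = −jZ_0/tan(βl)

Z_in ≈ −j21.3 Ω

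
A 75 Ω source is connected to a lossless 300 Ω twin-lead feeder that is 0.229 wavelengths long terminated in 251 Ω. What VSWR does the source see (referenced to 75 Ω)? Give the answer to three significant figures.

VSWR ≈ 4.76

βl = 2π × 0.229 = 82.4°
tan(βl) = 7.53
Z_in = Z_0·(Z_L + jZ_0·tanβl)/(Z_0 + jZ_L·tanβl) = 356 + j16.6 Ω
Γ_s = (Z_in − Z_s)/(Z_in + Z_s) = (281 + j16.6)/(431 + j16.6), |Γ_s| = 0.653
VSWR = (1 + |Γ_s|)/(1 − |Γ_s|)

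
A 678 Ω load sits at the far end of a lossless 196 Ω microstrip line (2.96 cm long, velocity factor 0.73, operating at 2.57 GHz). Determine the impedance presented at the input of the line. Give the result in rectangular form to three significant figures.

λ = v/f = 0.73·c / 2.57 GHz = 0.0852 m
βl = 2π·l/λ = 2π × 0.347 = 125°
tan(βl) = tan(125°) = -1.43
Z_in = Z_0·(Z_L + jZ_0·tanβl)/(Z_0 + jZ_L·tanβl)
     = 196·(678 − j279)/(196 − j966)

Z_in ≈ 81.2 + j121 Ω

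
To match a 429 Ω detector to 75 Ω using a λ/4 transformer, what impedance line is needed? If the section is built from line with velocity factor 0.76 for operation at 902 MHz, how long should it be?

Z_qwt ≈ 179 Ω; length ≈ 6.32 cm

Z_qwt = √(Z_0·R_L) = √(75 × 429) = √32180
λ = 0.76·c/f = 0.253 m, so l = λ/4 = 0.0632 m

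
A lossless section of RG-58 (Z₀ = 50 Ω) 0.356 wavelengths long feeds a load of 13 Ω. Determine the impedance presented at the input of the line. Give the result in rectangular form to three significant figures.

Z_in ≈ 30.7 − j53.5 Ω

βl = 2π × 0.356 = 128°
tan(βl) = tan(128°) = -1.27
Z_in = Z_0·(Z_L + jZ_0·tanβl)/(Z_0 + jZ_L·tanβl)
     = 50·(13 − j63.6)/(50 − j16.5)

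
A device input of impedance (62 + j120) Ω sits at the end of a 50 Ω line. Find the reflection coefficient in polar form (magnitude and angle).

Γ ≈ 0.735 ∠ 37.3°

Γ = (Z_L − Z_0)/(Z_L + Z_0) = (12 + j120)/(112 + j120)
|Γ| = 121/164 = 0.735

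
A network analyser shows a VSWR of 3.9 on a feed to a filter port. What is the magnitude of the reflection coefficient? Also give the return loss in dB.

|Γ| ≈ 0.592; return loss ≈ 4.56 dB

|Γ| = (S − 1)/(S + 1) = (3.9 − 1)/(3.9 + 1) = 2.9/4.9
RL = −20·log₁₀|Γ| = −20·log₁₀(0.592)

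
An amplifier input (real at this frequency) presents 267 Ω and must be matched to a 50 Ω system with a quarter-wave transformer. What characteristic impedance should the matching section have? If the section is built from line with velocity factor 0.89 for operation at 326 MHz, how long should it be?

Z_qwt ≈ 116 Ω; length ≈ 20.5 cm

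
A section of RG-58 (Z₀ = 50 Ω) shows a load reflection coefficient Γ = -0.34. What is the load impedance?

Z_L ≈ 24.6 Ω

Z_L = Z_0·(1 + Γ)/(1 − Γ) = 50·(0.66)/(1.34)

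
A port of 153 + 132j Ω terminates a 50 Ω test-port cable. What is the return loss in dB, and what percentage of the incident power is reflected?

RL ≈ 3.2 dB; 47.8% of incident power reflected

Γ = (103 + j132)/(203 + j132), |Γ| = 0.691
RL = −20·log₁₀(0.691) = 3.2 dB
P_refl/P_inc = |Γ|² = 0.478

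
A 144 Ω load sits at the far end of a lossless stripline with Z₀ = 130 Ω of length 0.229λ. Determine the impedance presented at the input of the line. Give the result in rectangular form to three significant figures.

Z_in ≈ 118 − j3.15 Ω

βl = 2π × 0.229 = 82.4°
tan(βl) = tan(82.4°) = 7.53
Z_in = Z_0·(Z_L + jZ_0·tanβl)/(Z_0 + jZ_L·tanβl)
     = 130·(144 + j980)/(130 + j1090)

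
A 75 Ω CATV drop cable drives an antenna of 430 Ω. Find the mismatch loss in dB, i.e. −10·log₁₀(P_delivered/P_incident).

mismatch loss ≈ 2.96 dB

Γ = (430 − 75)/(430 + 75) = 0.703
|Γ|² = 0.494, so P_del/P_inc = 1 − |Γ|² = 0.506
ML = −10·log₁₀(1 − |Γ|²)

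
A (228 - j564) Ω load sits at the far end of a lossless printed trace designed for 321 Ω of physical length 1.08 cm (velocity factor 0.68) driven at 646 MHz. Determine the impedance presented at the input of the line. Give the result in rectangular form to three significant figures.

Z_in ≈ 123 − j371 Ω

λ = v/f = 0.68·c / 646 MHz = 0.316 m
βl = 2π·l/λ = 2π × 0.0342 = 12.3°
tan(βl) = tan(12.3°) = 0.218
Z_in = Z_0·(Z_L + jZ_0·tanβl)/(Z_0 + jZ_L·tanβl)
     = 321·(228 − j494)/(444 + j49.8)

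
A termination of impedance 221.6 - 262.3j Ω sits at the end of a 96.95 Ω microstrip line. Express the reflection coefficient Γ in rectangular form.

Γ ≈ 0.637 − j0.299

Γ = (Z_L − Z_0)/(Z_L + Z_0) = (124.6 − j262.3)/(318.6 − j262.3)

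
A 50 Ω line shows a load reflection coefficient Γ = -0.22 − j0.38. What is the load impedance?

Z_L ≈ 24.7 − j23.3 Ω

Z_L = Z_0·(1 + Γ)/(1 − Γ) = 50·(0.78 − j0.38)/(1.22 + j0.38)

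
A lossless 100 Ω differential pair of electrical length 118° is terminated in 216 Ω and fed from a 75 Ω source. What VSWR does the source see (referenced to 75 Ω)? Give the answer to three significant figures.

tan(βl) = -1.88
Z_in = Z_0·(Z_L + jZ_0·tanβl)/(Z_0 + jZ_L·tanβl) = 56 + j39.4 Ω
Γ_s = (Z_in − Z_s)/(Z_in + Z_s) = (-19 + j39.4)/(131 + j39.4), |Γ_s| = 0.32
VSWR = (1 + |Γ_s|)/(1 − |Γ_s|)

VSWR ≈ 1.94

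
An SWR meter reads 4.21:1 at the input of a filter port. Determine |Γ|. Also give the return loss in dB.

|Γ| = (S − 1)/(S + 1) = (4.21 − 1)/(4.21 + 1) = 3.21/5.21
RL = −20·log₁₀|Γ| = −20·log₁₀(0.616)

|Γ| ≈ 0.616; return loss ≈ 4.21 dB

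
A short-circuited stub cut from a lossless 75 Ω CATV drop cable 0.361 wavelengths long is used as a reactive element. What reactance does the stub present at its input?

X_in ≈ -89.5 Ω (capacitive)

βl = 2π × 0.361 = 130°
tan(βl) = -1.19
For a short-circuited stub, Z_in = jZ_0·tan(βl)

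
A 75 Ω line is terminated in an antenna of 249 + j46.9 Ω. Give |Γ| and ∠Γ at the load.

Γ ≈ 0.55 ∠ 6.85°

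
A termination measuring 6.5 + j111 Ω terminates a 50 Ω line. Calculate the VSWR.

Γ = (Z_L − Z_0)/(Z_L + Z_0) = (-43.5 + j111)/(56.5 + j111)
|Γ| = 119/125 = 0.957
VSWR = (1 + |Γ|)/(1 − |Γ|) = 1.96/0.0428

VSWR ≈ 45.7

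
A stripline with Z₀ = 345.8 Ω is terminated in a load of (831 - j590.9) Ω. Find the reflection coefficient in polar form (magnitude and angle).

Γ ≈ 0.581 ∠ -23.9°

Γ = (Z_L − Z_0)/(Z_L + Z_0) = (485.2 − j590.9)/(1177 − j590.9)
|Γ| = 765/1320 = 0.581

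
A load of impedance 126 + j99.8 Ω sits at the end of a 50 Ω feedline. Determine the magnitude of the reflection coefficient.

|Γ| ≈ 0.62

Γ = (Z_L − Z_0)/(Z_L + Z_0) = (76 + j99.8)/(176 + j99.8)
|Γ| = 125/202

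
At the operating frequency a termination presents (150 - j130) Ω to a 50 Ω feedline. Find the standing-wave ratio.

Γ = (Z_L − Z_0)/(Z_L + Z_0) = (100 − j130)/(200 − j130)
|Γ| = 164/239 = 0.688
VSWR = (1 + |Γ|)/(1 − |Γ|) = 1.69/0.312

VSWR ≈ 5.4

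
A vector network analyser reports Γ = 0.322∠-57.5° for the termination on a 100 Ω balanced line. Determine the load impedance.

Z_L ≈ 118 − j71.7 Ω

Z_L = Z_0·(1 + Γ)/(1 − Γ) = 100·(1.17 − j0.272)/(0.827 + j0.272)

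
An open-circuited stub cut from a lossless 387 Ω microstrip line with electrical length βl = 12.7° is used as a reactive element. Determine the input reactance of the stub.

tan(βl) = 0.225
For an open-circuited stub, Z_in = −jZ_0·cot(βl) = −jZ_0/tan(βl)

X_in ≈ -1720 Ω (capacitive)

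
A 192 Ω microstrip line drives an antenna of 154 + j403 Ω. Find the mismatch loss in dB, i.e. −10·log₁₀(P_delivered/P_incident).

Γ = (-38 + j403)/(346 + j403), |Γ| = 0.762
|Γ|² = 0.581, so P_del/P_inc = 1 − |Γ|² = 0.419
ML = −10·log₁₀(1 − |Γ|²)

mismatch loss ≈ 3.78 dB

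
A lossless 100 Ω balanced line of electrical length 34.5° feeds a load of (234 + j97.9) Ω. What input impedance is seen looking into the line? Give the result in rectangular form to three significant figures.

Z_in ≈ 128 − j119 Ω

tan(βl) = tan(34.5°) = 0.687
Z_in = Z_0·(Z_L + jZ_0·tanβl)/(Z_0 + jZ_L·tanβl)
     = 100·(234 + j167)/(32.7 + j161)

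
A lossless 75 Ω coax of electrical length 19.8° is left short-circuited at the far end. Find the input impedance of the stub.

Z_in ≈ +j27 Ω

tan(βl) = 0.36
For a short-circuited stub, Z_in = jZ_0·tan(βl)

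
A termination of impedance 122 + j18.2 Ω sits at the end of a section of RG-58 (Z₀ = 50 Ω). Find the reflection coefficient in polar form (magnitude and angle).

Γ ≈ 0.429 ∠ 8.15°

Γ = (Z_L − Z_0)/(Z_L + Z_0) = (72 + j18.2)/(172 + j18.2)
|Γ| = 74.3/173 = 0.429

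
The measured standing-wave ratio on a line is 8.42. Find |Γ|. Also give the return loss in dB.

|Γ| = (S − 1)/(S + 1) = (8.42 − 1)/(8.42 + 1) = 7.42/9.42
RL = −20·log₁₀|Γ| = −20·log₁₀(0.788)

|Γ| ≈ 0.788; return loss ≈ 2.07 dB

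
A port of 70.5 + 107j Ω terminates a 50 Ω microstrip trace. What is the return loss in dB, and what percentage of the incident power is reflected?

RL ≈ 3.4 dB; 45.7% of incident power reflected

Γ = (20.5 + j107)/(120.5 + j107), |Γ| = 0.676
RL = −20·log₁₀(0.676) = 3.4 dB
P_refl/P_inc = |Γ|² = 0.457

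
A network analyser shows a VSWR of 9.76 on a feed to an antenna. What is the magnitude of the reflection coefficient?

|Γ| = (S − 1)/(S + 1) = (9.76 − 1)/(9.76 + 1) = 8.76/10.8

|Γ| ≈ 0.814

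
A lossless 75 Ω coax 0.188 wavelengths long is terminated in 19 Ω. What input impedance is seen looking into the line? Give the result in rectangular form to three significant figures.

Z_in ≈ 95.4 + j124 Ω

βl = 2π × 0.188 = 67.7°
tan(βl) = tan(67.7°) = 2.44
Z_in = Z_0·(Z_L + jZ_0·tanβl)/(Z_0 + jZ_L·tanβl)
     = 75·(19 + j183)/(75 + j46.3)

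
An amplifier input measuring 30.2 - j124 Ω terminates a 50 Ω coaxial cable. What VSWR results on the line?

Γ = (Z_L − Z_0)/(Z_L + Z_0) = (-19.8 − j124)/(80.2 − j124)
|Γ| = 126/148 = 0.85
VSWR = (1 + |Γ|)/(1 − |Γ|) = 1.85/0.15

VSWR ≈ 12.4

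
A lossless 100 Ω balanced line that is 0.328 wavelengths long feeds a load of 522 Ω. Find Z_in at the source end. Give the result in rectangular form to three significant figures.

Z_in ≈ 24.4 + j50.9 Ω

βl = 2π × 0.328 = 118°
tan(βl) = tan(118°) = -1.87
Z_in = Z_0·(Z_L + jZ_0·tanβl)/(Z_0 + jZ_L·tanβl)
     = 100·(522 − j187)/(100 − j978)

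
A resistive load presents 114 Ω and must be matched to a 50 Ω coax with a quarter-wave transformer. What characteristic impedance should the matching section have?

Z_qwt ≈ 75.5 Ω

Z_qwt = √(Z_0·R_L) = √(50 × 114) = √5700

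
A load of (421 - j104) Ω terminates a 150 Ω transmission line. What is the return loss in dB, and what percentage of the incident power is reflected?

Γ = (271 − j104)/(571 − j104), |Γ| = 0.5
RL = −20·log₁₀(0.5) = 6.02 dB
P_refl/P_inc = |Γ|² = 0.25

RL ≈ 6.02 dB; 25% of incident power reflected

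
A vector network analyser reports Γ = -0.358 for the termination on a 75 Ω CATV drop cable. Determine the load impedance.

Z_L = Z_0·(1 + Γ)/(1 − Γ) = 75·(0.642)/(1.36)

Z_L ≈ 35.5 Ω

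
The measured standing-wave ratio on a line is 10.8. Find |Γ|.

|Γ| = (S − 1)/(S + 1) = (10.8 − 1)/(10.8 + 1) = 9.8/11.8

|Γ| ≈ 0.831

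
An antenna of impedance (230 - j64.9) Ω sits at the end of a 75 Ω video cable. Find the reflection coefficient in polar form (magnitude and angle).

Γ ≈ 0.539 ∠ -10.7°

Γ = (Z_L − Z_0)/(Z_L + Z_0) = (155 − j64.9)/(305 − j64.9)
|Γ| = 168/312 = 0.539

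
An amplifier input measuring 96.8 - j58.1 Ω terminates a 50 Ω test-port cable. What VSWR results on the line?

VSWR ≈ 2.79

Γ = (Z_L − Z_0)/(Z_L + Z_0) = (46.8 − j58.1)/(146.8 − j58.1)
|Γ| = 74.6/158 = 0.473
VSWR = (1 + |Γ|)/(1 − |Γ|) = 1.47/0.527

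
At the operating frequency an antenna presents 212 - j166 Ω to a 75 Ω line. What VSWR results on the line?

VSWR ≈ 4.7

Γ = (Z_L − Z_0)/(Z_L + Z_0) = (137 − j166)/(287 − j166)
|Γ| = 215/332 = 0.649
VSWR = (1 + |Γ|)/(1 − |Γ|) = 1.65/0.351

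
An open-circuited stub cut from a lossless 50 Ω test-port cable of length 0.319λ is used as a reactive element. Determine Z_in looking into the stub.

βl = 2π × 0.319 = 115°
tan(βl) = -2.16
For an open-circuited stub, Z_in = −jZ_0·cot(βl) = −jZ_0/tan(βl)

Z_in ≈ +j23.1 Ω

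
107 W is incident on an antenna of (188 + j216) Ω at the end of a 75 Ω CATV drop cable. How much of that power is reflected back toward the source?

|Γ| = |(113 + j216)/(263 + j216)| = 0.716
|Γ|² = 0.513
P_refl = |Γ|²·P_inc = 54.9 W, P_del = (1 − |Γ|²)·P_inc = 52.1 W

P_reflected ≈ 54.9 W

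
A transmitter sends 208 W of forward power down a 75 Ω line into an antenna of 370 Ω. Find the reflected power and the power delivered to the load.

P_reflected ≈ 91.4 W; P_delivered ≈ 117 W

Γ = (370 − 75)/(370 + 75) = 0.663
|Γ|² = 0.439
P_refl = |Γ|²·P_inc = 91.4 W, P_del = (1 − |Γ|²)·P_inc = 117 W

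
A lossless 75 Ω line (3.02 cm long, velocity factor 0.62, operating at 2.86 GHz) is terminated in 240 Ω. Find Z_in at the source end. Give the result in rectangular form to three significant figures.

Z_in ≈ 165 + j103 Ω

λ = v/f = 0.62·c / 2.86 GHz = 0.065 m
βl = 2π·l/λ = 2π × 0.464 = 167°
tan(βl) = tan(167°) = -0.228
Z_in = Z_0·(Z_L + jZ_0·tanβl)/(Z_0 + jZ_L·tanβl)
     = 75·(240 − j17.1)/(75 − j54.7)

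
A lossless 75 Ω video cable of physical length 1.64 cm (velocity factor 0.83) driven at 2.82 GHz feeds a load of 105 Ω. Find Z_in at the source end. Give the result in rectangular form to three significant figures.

Z_in ≈ 58 − j14.4 Ω

λ = v/f = 0.83·c / 2.82 GHz = 0.0883 m
βl = 2π·l/λ = 2π × 0.186 = 66.9°
tan(βl) = tan(66.9°) = 2.34
Z_in = Z_0·(Z_L + jZ_0·tanβl)/(Z_0 + jZ_L·tanβl)
     = 75·(105 + j176)/(75 + j246)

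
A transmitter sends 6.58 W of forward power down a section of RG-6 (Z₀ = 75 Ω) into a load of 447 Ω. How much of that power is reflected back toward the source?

P_reflected ≈ 3.34 W

Γ = (447 − 75)/(447 + 75) = 0.713
|Γ|² = 0.508
P_refl = |Γ|²·P_inc = 3.34 W, P_del = (1 − |Γ|²)·P_inc = 3.24 W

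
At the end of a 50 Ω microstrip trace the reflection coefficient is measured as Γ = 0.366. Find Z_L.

Z_L ≈ 108 Ω

Z_L = Z_0·(1 + Γ)/(1 − Γ) = 50·(1.37)/(0.634)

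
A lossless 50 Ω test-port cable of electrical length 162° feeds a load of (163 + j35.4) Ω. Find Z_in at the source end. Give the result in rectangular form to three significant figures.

Z_in ≈ 68.4 + j74.5 Ω

tan(βl) = tan(162°) = -0.325
Z_in = Z_0·(Z_L + jZ_0·tanβl)/(Z_0 + jZ_L·tanβl)
     = 50·(163 + j19.2)/(61.5 − j53)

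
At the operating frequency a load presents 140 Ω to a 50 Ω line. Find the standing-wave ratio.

VSWR ≈ 2.8

For a purely resistive load, VSWR = R_L/Z_0 or Z_0/R_L (whichever > 1) = 140/50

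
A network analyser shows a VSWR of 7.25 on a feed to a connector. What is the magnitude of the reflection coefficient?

|Γ| = (S − 1)/(S + 1) = (7.25 − 1)/(7.25 + 1) = 6.25/8.25

|Γ| ≈ 0.758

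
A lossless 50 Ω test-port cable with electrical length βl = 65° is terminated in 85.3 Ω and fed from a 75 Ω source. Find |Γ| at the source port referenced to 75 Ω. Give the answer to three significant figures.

tan(βl) = 2.14
Z_in = Z_0·(Z_L + jZ_0·tanβl)/(Z_0 + jZ_L·tanβl) = 33.2 − j14.2 Ω
Γ_s = (Z_in − Z_s)/(Z_in + Z_s) = (-41.8 − j14.2)/(108 − j14.2), |Γ_s| = 0.405

|Γ| ≈ 0.405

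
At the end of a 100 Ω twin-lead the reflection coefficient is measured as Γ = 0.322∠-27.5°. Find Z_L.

Z_L ≈ 168 − j55.8 Ω

Z_L = Z_0·(1 + Γ)/(1 − Γ) = 100·(1.29 − j0.149)/(0.714 + j0.149)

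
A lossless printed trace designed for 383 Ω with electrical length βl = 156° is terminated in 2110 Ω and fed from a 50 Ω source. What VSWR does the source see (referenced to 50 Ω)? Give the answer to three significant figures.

VSWR ≈ 35.6

tan(βl) = -0.445
Z_in = Z_0·(Z_L + jZ_0·tanβl)/(Z_0 + jZ_L·tanβl) = 360 + j713 Ω
Γ_s = (Z_in − Z_s)/(Z_in + Z_s) = (310 + j713)/(410 + j713), |Γ_s| = 0.945
VSWR = (1 + |Γ_s|)/(1 − |Γ_s|)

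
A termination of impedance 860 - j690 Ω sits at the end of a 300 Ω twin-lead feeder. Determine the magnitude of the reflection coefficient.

|Γ| ≈ 0.658

Γ = (Z_L − Z_0)/(Z_L + Z_0) = (560 − j690)/(1160 − j690)
|Γ| = 889/1350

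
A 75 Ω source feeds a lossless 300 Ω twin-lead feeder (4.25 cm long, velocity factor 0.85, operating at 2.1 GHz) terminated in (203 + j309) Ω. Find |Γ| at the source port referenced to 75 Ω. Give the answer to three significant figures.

|Γ| ≈ 0.0957

λ = v/f = 0.85·c / 2.1 GHz = 0.121 m
βl = 2π·l/λ = 2π × 0.35 = 126°
tan(βl) = -1.38
Z_in = Z_0·(Z_L + jZ_0·tanβl)/(Z_0 + jZ_L·tanβl) = 87.5 − j9.26 Ω
Γ_s = (Z_in − Z_s)/(Z_in + Z_s) = (12.5 − j9.26)/(163 − j9.26), |Γ_s| = 0.0957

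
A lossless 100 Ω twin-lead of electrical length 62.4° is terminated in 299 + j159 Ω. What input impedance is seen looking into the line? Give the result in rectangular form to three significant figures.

tan(βl) = tan(62.4°) = 1.91
Z_in = Z_0·(Z_L + jZ_0·tanβl)/(Z_0 + jZ_L·tanβl)
     = 100·(299 + j350)/(-204 + j572)

Z_in ≈ 37.8 − j65.8 Ω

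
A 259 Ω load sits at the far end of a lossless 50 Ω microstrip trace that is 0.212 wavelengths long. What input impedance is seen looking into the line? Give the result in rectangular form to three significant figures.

Z_in ≈ 10.2 − j11.7 Ω

βl = 2π × 0.212 = 76.3°
tan(βl) = tan(76.3°) = 4.11
Z_in = Z_0·(Z_L + jZ_0·tanβl)/(Z_0 + jZ_L·tanβl)
     = 50·(259 + j205)/(50 + j1060)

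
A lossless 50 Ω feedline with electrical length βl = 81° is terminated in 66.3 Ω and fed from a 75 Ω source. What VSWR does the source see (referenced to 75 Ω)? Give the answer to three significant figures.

tan(βl) = 6.31
Z_in = Z_0·(Z_L + jZ_0·tanβl)/(Z_0 + jZ_L·tanβl) = 38.1 − j3.37 Ω
Γ_s = (Z_in − Z_s)/(Z_in + Z_s) = (-36.9 − j3.37)/(113 − j3.37), |Γ_s| = 0.327
VSWR = (1 + |Γ_s|)/(1 − |Γ_s|)

VSWR ≈ 1.97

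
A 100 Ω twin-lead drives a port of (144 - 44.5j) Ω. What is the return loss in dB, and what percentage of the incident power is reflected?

RL ≈ 12 dB; 6.37% of incident power reflected

Γ = (44 − j44.5)/(244 − j44.5), |Γ| = 0.252
RL = −20·log₁₀(0.252) = 12 dB
P_refl/P_inc = |Γ|² = 0.0637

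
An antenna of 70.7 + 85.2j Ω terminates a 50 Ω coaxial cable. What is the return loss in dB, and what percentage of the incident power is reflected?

Γ = (20.7 + j85.2)/(120.7 + j85.2), |Γ| = 0.593
RL = −20·log₁₀(0.593) = 4.53 dB
P_refl/P_inc = |Γ|² = 0.352

RL ≈ 4.53 dB; 35.2% of incident power reflected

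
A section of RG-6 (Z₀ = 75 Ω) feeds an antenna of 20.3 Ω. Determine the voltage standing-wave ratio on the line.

VSWR ≈ 3.69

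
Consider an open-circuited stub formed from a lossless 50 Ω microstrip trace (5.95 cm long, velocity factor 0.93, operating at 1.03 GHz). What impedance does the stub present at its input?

Z_in ≈ −j9.65 Ω

λ = v/f = 0.93·c / 1.03 GHz = 0.271 m
βl = 2π·l/λ = 2π × 0.22 = 79.1°
tan(βl) = 5.18
For an open-circuited stub, Z_in = −jZ_0·cot(βl) = −jZ_0/tan(βl)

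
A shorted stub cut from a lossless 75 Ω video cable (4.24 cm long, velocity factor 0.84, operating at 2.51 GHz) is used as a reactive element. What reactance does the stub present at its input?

λ = v/f = 0.84·c / 2.51 GHz = 0.1 m
βl = 2π·l/λ = 2π × 0.422 = 152°
tan(βl) = -0.531
For a shorted stub, Z_in = jZ_0·tan(βl)

X_in ≈ -39.8 Ω (capacitive)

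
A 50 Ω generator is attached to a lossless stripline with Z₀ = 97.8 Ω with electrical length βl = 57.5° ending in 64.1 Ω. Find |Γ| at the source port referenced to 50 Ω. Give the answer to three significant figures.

|Γ| ≈ 0.439

tan(βl) = 1.57
Z_in = Z_0·(Z_L + jZ_0·tanβl)/(Z_0 + jZ_L·tanβl) = 108 + j42.5 Ω
Γ_s = (Z_in − Z_s)/(Z_in + Z_s) = (57.9 + j42.5)/(158 + j42.5), |Γ_s| = 0.439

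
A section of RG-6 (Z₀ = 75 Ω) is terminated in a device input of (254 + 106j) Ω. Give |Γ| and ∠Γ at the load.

Γ ≈ 0.602 ∠ 12.8°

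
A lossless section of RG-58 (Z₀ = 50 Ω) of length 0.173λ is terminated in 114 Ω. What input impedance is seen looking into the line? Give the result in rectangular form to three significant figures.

βl = 2π × 0.173 = 62.3°
tan(βl) = tan(62.3°) = 1.9
Z_in = Z_0·(Z_L + jZ_0·tanβl)/(Z_0 + jZ_L·tanβl)
     = 50·(114 + j95.2)/(50 + j217)

Z_in ≈ 26.6 − j20.1 Ω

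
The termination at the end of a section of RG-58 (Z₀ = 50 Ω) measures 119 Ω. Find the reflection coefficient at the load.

Γ = 0.408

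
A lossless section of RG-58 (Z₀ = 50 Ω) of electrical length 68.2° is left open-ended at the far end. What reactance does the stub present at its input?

X_in ≈ -20 Ω (capacitive)

tan(βl) = 2.5
For an open-ended stub, Z_in = −jZ_0·cot(βl) = −jZ_0/tan(βl)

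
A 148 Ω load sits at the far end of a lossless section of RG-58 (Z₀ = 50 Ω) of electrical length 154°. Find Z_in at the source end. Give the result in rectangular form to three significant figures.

Z_in ≈ 59.4 + j61.4 Ω

tan(βl) = tan(154°) = -0.488
Z_in = Z_0·(Z_L + jZ_0·tanβl)/(Z_0 + jZ_L·tanβl)
     = 50·(148 − j24.4)/(50 − j72.2)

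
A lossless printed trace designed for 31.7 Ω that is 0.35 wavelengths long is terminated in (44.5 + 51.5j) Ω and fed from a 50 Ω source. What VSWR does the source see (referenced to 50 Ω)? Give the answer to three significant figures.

VSWR ≈ 5.65

βl = 2π × 0.35 = 126°
tan(βl) = -1.38
Z_in = Z_0·(Z_L + jZ_0·tanβl)/(Z_0 + jZ_L·tanβl) = 9.07 + j7.85 Ω
Γ_s = (Z_in − Z_s)/(Z_in + Z_s) = (-40.9 + j7.85)/(59.1 + j7.85), |Γ_s| = 0.699
VSWR = (1 + |Γ_s|)/(1 − |Γ_s|)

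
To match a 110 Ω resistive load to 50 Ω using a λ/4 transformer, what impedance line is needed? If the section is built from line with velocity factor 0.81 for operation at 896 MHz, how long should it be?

Z_qwt = √(Z_0·R_L) = √(50 × 110) = √5500
λ = 0.81·c/f = 0.271 m, so l = λ/4 = 0.0678 m

Z_qwt ≈ 74.2 Ω; length ≈ 6.78 cm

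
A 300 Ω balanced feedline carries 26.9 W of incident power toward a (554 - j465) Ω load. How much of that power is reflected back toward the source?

|Γ| = |(254 − j465)/(854 − j465)| = 0.545
|Γ|² = 0.297
P_refl = |Γ|²·P_inc = 7.99 W, P_del = (1 − |Γ|²)·P_inc = 18.9 W

P_reflected ≈ 7.99 W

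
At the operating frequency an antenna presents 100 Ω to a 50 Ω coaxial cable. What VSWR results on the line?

VSWR ≈ 2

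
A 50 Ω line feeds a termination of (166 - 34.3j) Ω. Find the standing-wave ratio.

Γ = (Z_L − Z_0)/(Z_L + Z_0) = (116 − j34.3)/(216 − j34.3)
|Γ| = 121/219 = 0.553
VSWR = (1 + |Γ|)/(1 − |Γ|) = 1.55/0.447

VSWR ≈ 3.48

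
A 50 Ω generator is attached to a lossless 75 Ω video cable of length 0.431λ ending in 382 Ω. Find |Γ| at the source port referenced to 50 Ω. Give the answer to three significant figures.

βl = 2π × 0.431 = 155°
tan(βl) = -0.463
Z_in = Z_0·(Z_L + jZ_0·tanβl)/(Z_0 + jZ_L·tanβl) = 70.7 + j132 Ω
Γ_s = (Z_in − Z_s)/(Z_in + Z_s) = (20.7 + j132)/(121 + j132), |Γ_s| = 0.747

|Γ| ≈ 0.747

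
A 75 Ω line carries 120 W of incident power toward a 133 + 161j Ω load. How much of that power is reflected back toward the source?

P_reflected ≈ 50.8 W

|Γ| = |(58 + j161)/(208 + j161)| = 0.651
|Γ|² = 0.423
P_refl = |Γ|²·P_inc = 50.8 W, P_del = (1 − |Γ|²)·P_inc = 69.2 W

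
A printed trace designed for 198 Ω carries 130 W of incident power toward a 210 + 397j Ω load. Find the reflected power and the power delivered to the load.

P_reflected ≈ 63.3 W; P_delivered ≈ 66.7 W

|Γ| = |(12 + j397)/(408 + j397)| = 0.698
|Γ|² = 0.487
P_refl = |Γ|²·P_inc = 63.3 W, P_del = (1 − |Γ|²)·P_inc = 66.7 W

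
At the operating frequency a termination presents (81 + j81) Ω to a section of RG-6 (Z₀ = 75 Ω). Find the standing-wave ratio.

VSWR ≈ 2.72

Γ = (Z_L − Z_0)/(Z_L + Z_0) = (6 + j81)/(156 + j81)
|Γ| = 81.2/176 = 0.462
VSWR = (1 + |Γ|)/(1 − |Γ|) = 1.46/0.538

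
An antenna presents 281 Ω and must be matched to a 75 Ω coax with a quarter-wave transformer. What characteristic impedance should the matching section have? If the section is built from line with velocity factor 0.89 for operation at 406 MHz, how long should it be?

Z_qwt = √(Z_0·R_L) = √(75 × 281) = √21080
λ = 0.89·c/f = 0.658 m, so l = λ/4 = 0.164 m

Z_qwt ≈ 145 Ω; length ≈ 16.4 cm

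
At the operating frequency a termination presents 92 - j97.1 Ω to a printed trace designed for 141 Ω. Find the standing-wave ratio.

Γ = (Z_L − Z_0)/(Z_L + Z_0) = (-49 − j97.1)/(233 − j97.1)
|Γ| = 109/252 = 0.431
VSWR = (1 + |Γ|)/(1 − |Γ|) = 1.43/0.569

VSWR ≈ 2.51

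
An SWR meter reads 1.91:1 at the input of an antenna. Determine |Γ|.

|Γ| ≈ 0.313

|Γ| = (S − 1)/(S + 1) = (1.91 − 1)/(1.91 + 1) = 0.91/2.91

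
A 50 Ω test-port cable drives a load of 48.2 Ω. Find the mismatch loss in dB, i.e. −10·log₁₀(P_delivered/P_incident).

Γ = (48.2 − 50)/(48.2 + 50) = -0.0183
|Γ|² = 0.000336, so P_del/P_inc = 1 − |Γ|² = 1
ML = −10·log₁₀(1 − |Γ|²)

mismatch loss ≈ 0.00146 dB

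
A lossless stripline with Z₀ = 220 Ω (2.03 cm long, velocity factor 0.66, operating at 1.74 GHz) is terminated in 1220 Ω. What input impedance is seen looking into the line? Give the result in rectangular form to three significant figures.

λ = v/f = 0.66·c / 1.74 GHz = 0.114 m
βl = 2π·l/λ = 2π × 0.178 = 64.2°
tan(βl) = tan(64.2°) = 2.07
Z_in = Z_0·(Z_L + jZ_0·tanβl)/(Z_0 + jZ_L·tanβl)
     = 220·(1220 + j456)/(220 + j2530)

Z_in ≈ 48.6 − j102 Ω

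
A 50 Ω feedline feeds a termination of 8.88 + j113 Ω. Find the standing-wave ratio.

VSWR ≈ 34.5

Γ = (Z_L − Z_0)/(Z_L + Z_0) = (-41.12 + j113)/(58.88 + j113)
|Γ| = 120/127 = 0.944
VSWR = (1 + |Γ|)/(1 − |Γ|) = 1.94/0.0563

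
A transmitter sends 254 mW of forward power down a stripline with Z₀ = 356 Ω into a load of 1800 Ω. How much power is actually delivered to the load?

Γ = (1800 − 356)/(1800 + 356) = 0.67
|Γ|² = 0.449
P_refl = |Γ|²·P_inc = 114 mW, P_del = (1 − |Γ|²)·P_inc = 140 mW

P_delivered ≈ 140 mW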